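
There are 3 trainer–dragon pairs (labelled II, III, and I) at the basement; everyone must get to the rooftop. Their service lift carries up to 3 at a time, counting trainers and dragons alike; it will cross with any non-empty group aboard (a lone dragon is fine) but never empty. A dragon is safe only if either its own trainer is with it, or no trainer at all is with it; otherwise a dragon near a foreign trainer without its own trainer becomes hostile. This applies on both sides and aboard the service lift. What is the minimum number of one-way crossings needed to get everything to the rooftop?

Counting alone: each trip to the rooftop takes at most 3 across and each return brings at least 1 back, so after t trips out (and t−1 returns) at most 3t − (t−1) of the 6 are across; that first reaches 6 at t = 3, so at least 5 crossings are needed.
The plan below uses exactly 5 crossings, so it is optimal:
1. dragon II and trainer II cross → the rooftop.
2. trainer II crosses ← the basement.
3. trainer I, trainer II, and trainer III cross → the rooftop.
4. dragon II crosses ← the basement.
5. dragon I, dragon II, and dragon III cross → the rooftop.

5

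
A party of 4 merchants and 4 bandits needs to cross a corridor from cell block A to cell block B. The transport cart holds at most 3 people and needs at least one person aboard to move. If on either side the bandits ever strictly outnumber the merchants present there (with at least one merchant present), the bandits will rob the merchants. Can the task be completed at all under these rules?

1. 2 bandits → cell block B.  (cell block A: 4M 2B; cell block B: 0M 2B)
2. 1 bandit ← cell block A.  (cell block A: 4M 3B; cell block B: 0M 1B)
3. 3 bandits → cell block B.  (cell block A: 4M 0B; cell block B: 0M 4B)
4. 1 bandit ← cell block A.  (cell block A: 4M 1B; cell block B: 0M 3B)
5. 3 merchants → cell block B.  (cell block A: 1M 1B; cell block B: 3M 3B)
6. 1 merchant and 1 bandit ← cell block A.  (cell block A: 2M 2B; cell block B: 2M 2B)
7. 2 merchants → cell block B.  (cell block A: 0M 2B; cell block B: 4M 2B)
8. 1 bandit ← cell block A.  (cell block A: 0M 3B; cell block B: 4M 1B)
9. 3 bandits → cell block B.  (cell block A: 0M 0B; cell block B: 4M 4B)

Yes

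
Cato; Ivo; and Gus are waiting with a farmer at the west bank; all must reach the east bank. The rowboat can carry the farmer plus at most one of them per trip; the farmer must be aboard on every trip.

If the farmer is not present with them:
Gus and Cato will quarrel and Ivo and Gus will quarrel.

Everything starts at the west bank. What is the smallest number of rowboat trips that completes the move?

7

Counting alone: the farmer can take at most 1 across per trip to the east bank, so moving all 3 needs at least 3 loaded trips out, with a return between consecutive ones — at least 5 crossings.
The safety rule pushes this higher. Following every safe sequence of crossings, the most of the 3 that can be at the east bank as the rowboat arrives there on crossing 5 is 2 — never all 3.
So no plan with fewer than 7 crossings exists, and this one achieves 7:
1. Farmer goes to the east bank with Gus.
2. Farmer goes back to the west bank alone.
3. Farmer goes to the east bank with Cato.
4. Farmer goes back to the west bank with Gus.
5. Farmer goes to the east bank with Ivo.
6. Farmer goes back to the west bank alone.
7. Farmer goes to the east bank with Gus.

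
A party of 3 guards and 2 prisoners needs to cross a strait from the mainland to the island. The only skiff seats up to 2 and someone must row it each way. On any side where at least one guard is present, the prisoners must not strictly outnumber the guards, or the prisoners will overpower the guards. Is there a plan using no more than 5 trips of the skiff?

Counting alone: each trip to the island takes at most 2 across and each return brings at least 1 back, so after t trips out (and t−1 returns) at most 2t − (t−1) of the 5 are across; that first reaches 5 at t = 4, so at least 7 crossings are needed.
Since 5 < 7, 5 crossings cannot be enough. (The shortest complete plan in fact takes 7:)
1. 2 prisoners → the island.  (the mainland: 3G 0P; the island: 0G 2P)
2. 1 prisoner ← the mainland.  (the mainland: 3G 1P; the island: 0G 1P)
3. 2 guards → the island.  (the mainland: 1G 1P; the island: 2G 1P)
4. 1 guard ← the mainland.  (the mainland: 2G 1P; the island: 1G 1P)
5. 1 guard and 1 prisoner → the island.  (the mainland: 1G 0P; the island: 2G 2P)
6. 1 prisoner ← the mainland.  (the mainland: 1G 1P; the island: 2G 1P)
7. 1 guard and 1 prisoner → the island.  (the mainland: 0G 0P; the island: 3G 2P)

No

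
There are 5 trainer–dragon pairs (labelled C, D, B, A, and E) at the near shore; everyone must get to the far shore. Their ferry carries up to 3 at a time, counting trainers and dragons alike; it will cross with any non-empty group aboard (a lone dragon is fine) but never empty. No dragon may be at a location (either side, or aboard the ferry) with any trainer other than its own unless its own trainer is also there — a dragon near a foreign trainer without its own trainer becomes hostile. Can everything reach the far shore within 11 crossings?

Yes — this plan uses 11 crossings (≤ 11):
1. dragon C and trainer C cross → the far shore.
2. trainer C crosses ← the near shore.
3. dragon A, dragon B, and dragon D cross → the far shore.
4. dragon C crosses ← the near shore.
5. trainer A, trainer B, and trainer D cross → the far shore.
6. dragon D and trainer D cross ← the near shore.
7. trainer C, trainer D, and trainer E cross → the far shore.
8. dragon B crosses ← the near shore.
9. dragon C and dragon D cross → the far shore.
10. dragon C crosses ← the near shore.
11. dragon B, dragon C, and dragon E cross → the far shore.

Yes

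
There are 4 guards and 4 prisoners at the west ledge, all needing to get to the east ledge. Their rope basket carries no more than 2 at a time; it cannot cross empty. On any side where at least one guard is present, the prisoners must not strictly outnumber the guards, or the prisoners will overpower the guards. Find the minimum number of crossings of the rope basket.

Following every safe sequence of crossings from the start, the most of the 8 that can be at the east ledge as the rope basket arrives there on crossings 1, 3, 5 is 2, 3, 4 respectively; the best ever achieved is 4 of 8.
From crossing 7 on, no configuration arises that was not already reachable earlier: only 11 distinct safe configurations (who is on which side, and where the rope basket is) can ever be reached, none of them has everyone across, and every continuation just revisits them. They are: 0 guards + 0 prisoners across (rope basket back at the start); 0 guards + 1 prisoner across (rope basket there); 0 guards + 1 prisoner across (rope basket back at the start); 0 guards + 2 prisoners across (rope basket there); 0 guards + 2 prisoners across (rope basket back at the start); 0 guards + 3 prisoners across (rope basket there); 0 guards + 3 prisoners across (rope basket back at the start); 0 guards + 4 prisoners across (rope basket there); 1 guard + 1 prisoner across (rope basket there); 1 guard + 1 prisoner across (rope basket back at the start); 2 guards + 2 prisoners across (rope basket there). So no valid plan exists.

impossible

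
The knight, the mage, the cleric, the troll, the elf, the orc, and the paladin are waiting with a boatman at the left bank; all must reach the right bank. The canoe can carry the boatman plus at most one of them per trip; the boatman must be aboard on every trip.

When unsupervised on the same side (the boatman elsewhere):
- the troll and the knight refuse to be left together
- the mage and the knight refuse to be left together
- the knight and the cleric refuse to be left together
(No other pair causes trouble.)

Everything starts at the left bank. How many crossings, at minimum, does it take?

impossible

Following every safe sequence of crossings from the start, the most of the 7 that can be at the right bank as the canoe arrives there on crossings 1, 3, 5, 7, 9 is 1, 2, 3, 4, 5 respectively; the best ever achieved is 5 of 7.
From crossing 11 on, no configuration arises that was not already reachable earlier: only 72 distinct safe configurations (who is on which side, and where the canoe is) can ever be reached, none of them has everyone across, and every continuation just revisits them. So no valid plan exists.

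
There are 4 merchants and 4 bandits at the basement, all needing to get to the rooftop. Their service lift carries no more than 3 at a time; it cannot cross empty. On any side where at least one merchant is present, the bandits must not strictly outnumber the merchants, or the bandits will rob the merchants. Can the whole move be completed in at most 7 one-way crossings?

No

Counting alone: each trip to the rooftop takes at most 3 across and each return brings at least 1 back, so after t trips out (and t−1 returns) at most 3t − (t−1) of the 8 are across; that first reaches 8 at t = 4, so at least 7 crossings are needed.
The safety rule pushes this higher. Following every safe sequence of crossings, the most of the 8 that can be at the rooftop as the service lift arrives there on crossing 7 is 7 — never all 8.
So the move cannot be finished within 7 crossings. (The shortest complete plan takes 9:)
1. 2 bandits → the rooftop.  (the basement: 4M 2B; the rooftop: 0M 2B)
2. 1 bandit ← the basement.  (the basement: 4M 3B; the rooftop: 0M 1B)
3. 3 bandits → the rooftop.  (the basement: 4M 0B; the rooftop: 0M 4B)
4. 1 bandit ← the basement.  (the basement: 4M 1B; the rooftop: 0M 3B)
5. 3 merchants → the rooftop.  (the basement: 1M 1B; the rooftop: 3M 3B)
6. 1 merchant and 1 bandit ← the basement.  (the basement: 2M 2B; the rooftop: 2M 2B)
7. 2 merchants → the rooftop.  (the basement: 0M 2B; the rooftop: 4M 2B)
8. 1 bandit ← the basement.  (the basement: 0M 3B; the rooftop: 4M 1B)
9. 3 bandits → the rooftop.  (the basement: 0M 0B; the rooftop: 4M 4B)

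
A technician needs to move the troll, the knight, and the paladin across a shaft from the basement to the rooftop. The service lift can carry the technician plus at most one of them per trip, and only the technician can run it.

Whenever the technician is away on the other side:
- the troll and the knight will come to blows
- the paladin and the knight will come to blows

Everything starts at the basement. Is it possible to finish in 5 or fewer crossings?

No

Counting alone: the technician can take at most 1 across per trip to the rooftop, so moving all 3 needs at least 3 loaded trips out, with a return between consecutive ones — at least 5 crossings.
The safety rule pushes this higher. Following every safe sequence of crossings, the most of the 3 that can be at the rooftop as the service lift arrives there on crossing 5 is 2 — never all 3.
So the move cannot be finished within 5 crossings. (The shortest complete plan takes 7:)
1. Technician goes to the rooftop with the knight.  [the basement: the paladin, the troll | the rooftop: the knight]
2. Technician goes back to the basement alone.  [the basement: the paladin, the troll | the rooftop: the knight]
3. Technician goes to the rooftop with the troll.  [the basement: the paladin | the rooftop: the knight, the troll]
4. Technician goes back to the basement with the knight.  [the basement: the knight, the paladin | the rooftop: the troll]
5. Technician goes to the rooftop with the paladin.  [the basement: the knight | the rooftop: the paladin, the troll]
6. Technician goes back to the basement alone.  [the basement: the knight | the rooftop: the paladin, the troll]
7. Technician goes to the rooftop with the knight.  [the basement: — | the rooftop: the knight, the paladin, the troll]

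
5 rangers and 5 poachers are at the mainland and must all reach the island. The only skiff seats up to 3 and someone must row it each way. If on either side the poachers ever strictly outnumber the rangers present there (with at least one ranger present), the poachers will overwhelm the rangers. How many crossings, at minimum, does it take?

Counting alone: each trip to the island takes at most 3 across and each return brings at least 1 back, so after t trips out (and t−1 returns) at most 3t − (t−1) of the 10 are across; that first reaches 10 at t = 5, so at least 9 crossings are needed.
The safety rule pushes this higher. Following every safe sequence of crossings, the most of the 10 that can be at the island as the skiff arrives there on crossing 9 is 9 — never all 10.
So no plan with fewer than 11 crossings exists, and this one achieves 11:
1. 2 poachers → the island.  (the mainland: 5R 3P; the island: 0R 2P)
2. 1 poacher ← the mainland.  (the mainland: 5R 4P; the island: 0R 1P)
3. 3 poachers → the island.  (the mainland: 5R 1P; the island: 0R 4P)
4. 1 poacher ← the mainland.  (the mainland: 5R 2P; the island: 0R 3P)
5. 3 rangers → the island.  (the mainland: 2R 2P; the island: 3R 3P)
6. 1 ranger and 1 poacher ← the mainland.  (the mainland: 3R 3P; the island: 2R 2P)
7. 3 rangers → the island.  (the mainland: 0R 3P; the island: 5R 2P)
8. 1 poacher ← the mainland.  (the mainland: 0R 4P; the island: 5R 1P)
9. 2 poachers → the island.  (the mainland: 0R 2P; the island: 5R 3P)
10. 1 poacher ← the mainland.  (the mainland: 0R 3P; the island: 5R 2P)
11. 3 poachers → the island.  (the mainland: 0R 0P; the island: 5R 5P)

11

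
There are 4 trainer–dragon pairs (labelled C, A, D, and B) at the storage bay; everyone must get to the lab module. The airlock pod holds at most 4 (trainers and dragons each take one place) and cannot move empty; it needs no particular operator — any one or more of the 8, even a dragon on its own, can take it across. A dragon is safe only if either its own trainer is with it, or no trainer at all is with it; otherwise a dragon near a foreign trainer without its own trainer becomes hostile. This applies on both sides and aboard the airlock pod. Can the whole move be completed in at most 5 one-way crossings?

Yes — this plan uses 5 crossings (≤ 5):
1. dragon C and trainer C cross → the lab module.
2. trainer C crosses ← the storage bay.
3. trainer A, trainer B, trainer C, and trainer D cross → the lab module.
4. dragon C crosses ← the storage bay.
5. dragon A, dragon B, dragon C, and dragon D cross → the lab module.

Yes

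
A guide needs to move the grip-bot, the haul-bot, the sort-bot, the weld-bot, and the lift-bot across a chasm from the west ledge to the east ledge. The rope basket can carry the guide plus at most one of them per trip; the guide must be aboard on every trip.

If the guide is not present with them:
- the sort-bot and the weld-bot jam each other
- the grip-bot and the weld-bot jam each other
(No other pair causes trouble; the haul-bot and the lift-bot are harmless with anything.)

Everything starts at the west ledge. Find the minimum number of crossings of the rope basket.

Counting alone: the guide can take at most 1 across per trip to the east ledge, so moving all 5 needs at least 5 loaded trips out, with a return between consecutive ones — at least 9 crossings.
The safety rule pushes this higher. Following every safe sequence of crossings, the most of the 5 that can be at the east ledge as the rope basket arrives there on crossing 9 is 4 — never all 5.
So no plan with fewer than 11 crossings exists, and this one achieves 11:
1. Guide goes to the east ledge with the weld-bot.  [the west ledge: the grip-bot, the haul-bot, the lift-bot, the sort-bot | the east ledge: the weld-bot]
2. Guide goes back to the west ledge alone.  [the west ledge: the grip-bot, the haul-bot, the lift-bot, the sort-bot | the east ledge: the weld-bot]
3. Guide goes to the east ledge with the grip-bot.  [the west ledge: the haul-bot, the lift-bot, the sort-bot | the east ledge: the grip-bot, the weld-bot]
4. Guide goes back to the west ledge with the weld-bot.  [the west ledge: the haul-bot, the lift-bot, the sort-bot, the weld-bot | the east ledge: the grip-bot]
5. Guide goes to the east ledge with the sort-bot.  [the west ledge: the haul-bot, the lift-bot, the weld-bot | the east ledge: the grip-bot, the sort-bot]
6. Guide goes back to the west ledge alone.  [the west ledge: the haul-bot, the lift-bot, the weld-bot | the east ledge: the grip-bot, the sort-bot]
7. Guide goes to the east ledge with the haul-bot.  [the west ledge: the lift-bot, the weld-bot | the east ledge: the grip-bot, the haul-bot, the sort-bot]
8. Guide goes back to the west ledge alone.  [the west ledge: the lift-bot, the weld-bot | the east ledge: the grip-bot, the haul-bot, the sort-bot]
9. Guide goes to the east ledge with the lift-bot.  [the west ledge: the weld-bot | the east ledge: the grip-bot, the haul-bot, the lift-bot, the sort-bot]
10. Guide goes back to the west ledge alone.  [the west ledge: the weld-bot | the east ledge: the grip-bot, the haul-bot, the lift-bot, the sort-bot]
11. Guide goes to the east ledge with the weld-bot.  [the west ledge: — | the east ledge: the grip-bot, the haul-bot, the lift-bot, the sort-bot, the weld-bot]

11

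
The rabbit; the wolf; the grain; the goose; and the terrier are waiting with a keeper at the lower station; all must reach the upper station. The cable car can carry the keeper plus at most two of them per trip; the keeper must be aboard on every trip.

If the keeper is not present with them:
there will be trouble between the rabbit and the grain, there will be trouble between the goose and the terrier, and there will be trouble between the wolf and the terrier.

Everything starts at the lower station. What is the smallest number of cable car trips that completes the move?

Counting alone: the keeper can take at most 2 across per trip to the upper station, so moving all 5 needs at least 3 loaded trips out, with a return between consecutive ones — at least 5 crossings.
The plan below uses exactly 5 crossings, so it is optimal:
1. Keeper goes to the upper station with the rabbit and the terrier.
2. Keeper goes back to the lower station alone.
3. Keeper goes to the upper station with the goose and the wolf.
4. Keeper goes back to the lower station with the terrier.
5. Keeper goes to the upper station with the grain and the terrier.

5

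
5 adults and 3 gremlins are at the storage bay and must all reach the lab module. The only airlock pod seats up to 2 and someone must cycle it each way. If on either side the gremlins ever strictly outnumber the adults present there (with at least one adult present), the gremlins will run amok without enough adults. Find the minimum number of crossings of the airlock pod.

Counting alone: each trip to the lab module takes at most 2 across and each return brings at least 1 back, so after t trips out (and t−1 returns) at most 2t − (t−1) of the 8 are across; that first reaches 8 at t = 7, so at least 13 crossings are needed.
The plan below uses exactly 13 crossings, so it is optimal:
1. 2 gremlins → the lab module.  (the storage bay: 5A 1G; the lab module: 0A 2G)
2. 1 gremlin ← the storage bay.  (the storage bay: 5A 2G; the lab module: 0A 1G)
3. 2 gremlins → the lab module.  (the storage bay: 5A 0G; the lab module: 0A 3G)
4. 1 gremlin ← the storage bay.  (the storage bay: 5A 1G; the lab module: 0A 2G)
5. 2 adults → the lab module.  (the storage bay: 3A 1G; the lab module: 2A 2G)
6. 1 gremlin ← the storage bay.  (the storage bay: 3A 2G; the lab module: 2A 1G)
7. 1 adult and 1 gremlin → the lab module.  (the storage bay: 2A 1G; the lab module: 3A 2G)
8. 1 gremlin ← the storage bay.  (the storage bay: 2A 2G; the lab module: 3A 1G)
9. 2 gremlins → the lab module.  (the storage bay: 2A 0G; the lab module: 3A 3G)
10. 1 gremlin ← the storage bay.  (the storage bay: 2A 1G; the lab module: 3A 2G)
11. 1 adult and 1 gremlin → the lab module.  (the storage bay: 1A 0G; the lab module: 4A 3G)
12. 1 gremlin ← the storage bay.  (the storage bay: 1A 1G; the lab module: 4A 2G)
13. 1 adult and 1 gremlin → the lab module.  (the storage bay: 0A 0G; the lab module: 5A 3G)

13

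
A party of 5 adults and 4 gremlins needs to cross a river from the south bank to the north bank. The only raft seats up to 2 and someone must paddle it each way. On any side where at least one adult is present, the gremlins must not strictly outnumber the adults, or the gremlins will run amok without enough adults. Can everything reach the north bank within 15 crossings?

Yes — this plan uses 15 crossings (≤ 15):
1. 2 gremlins → the north bank.  (the south bank: 5A 2G; the north bank: 0A 2G)
2. 1 gremlin ← the south bank.  (the south bank: 5A 3G; the north bank: 0A 1G)
3. 2 gremlins → the north bank.  (the south bank: 5A 1G; the north bank: 0A 3G)
4. 1 gremlin ← the south bank.  (the south bank: 5A 2G; the north bank: 0A 2G)
5. 2 adults → the north bank.  (the south bank: 3A 2G; the north bank: 2A 2G)
6. 1 gremlin ← the south bank.  (the south bank: 3A 3G; the north bank: 2A 1G)
7. 1 adult and 1 gremlin → the north bank.  (the south bank: 2A 2G; the north bank: 3A 2G)
8. 1 adult ← the south bank.  (the south bank: 3A 2G; the north bank: 2A 2G)
9. 1 adult and 1 gremlin → the north bank.  (the south bank: 2A 1G; the north bank: 3A 3G)
10. 1 gremlin ← the south bank.  (the south bank: 2A 2G; the north bank: 3A 2G)
11. 1 adult and 1 gremlin → the north bank.  (the south bank: 1A 1G; the north bank: 4A 3G)
12. 1 adult ← the south bank.  (the south bank: 2A 1G; the north bank: 3A 3G)
13. 1 adult and 1 gremlin → the north bank.  (the south bank: 1A 0G; the north bank: 4A 4G)
14. 1 gremlin ← the south bank.  (the south bank: 1A 1G; the north bank: 4A 3G)
15. 1 adult and 1 gremlin → the north bank.  (the south bank: 0A 0G; the north bank: 5A 4G)

Yes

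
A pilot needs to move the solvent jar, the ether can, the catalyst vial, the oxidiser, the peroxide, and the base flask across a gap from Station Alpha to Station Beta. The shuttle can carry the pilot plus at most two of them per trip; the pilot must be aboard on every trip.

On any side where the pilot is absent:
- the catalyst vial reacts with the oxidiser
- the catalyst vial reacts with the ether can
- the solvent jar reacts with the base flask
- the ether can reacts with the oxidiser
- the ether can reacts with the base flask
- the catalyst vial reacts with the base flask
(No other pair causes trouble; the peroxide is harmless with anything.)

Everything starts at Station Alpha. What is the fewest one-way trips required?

impossible

Whatever the first load, the items left behind include a forbidden pair without the pilot. No opening move is safe, so no plan exists.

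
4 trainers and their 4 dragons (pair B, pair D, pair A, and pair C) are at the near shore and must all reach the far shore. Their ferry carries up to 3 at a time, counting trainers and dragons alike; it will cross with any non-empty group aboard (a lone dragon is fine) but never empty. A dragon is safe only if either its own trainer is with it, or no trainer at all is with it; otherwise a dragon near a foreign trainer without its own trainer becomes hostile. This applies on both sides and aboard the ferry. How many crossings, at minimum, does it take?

9

Counting alone: each trip to the far shore takes at most 3 across and each return brings at least 1 back, so after t trips out (and t−1 returns) at most 3t − (t−1) of the 8 are across; that first reaches 8 at t = 4, so at least 7 crossings are needed.
The safety rule pushes this higher. Following every safe sequence of crossings, the most of the 8 that can be at the far shore as the ferry arrives there on crossing 7 is 7 — never all 8.
So no plan with fewer than 9 crossings exists, and this one achieves 9:
1. dragon B and trainer B cross → the far shore.
2. trainer B crosses ← the near shore.
3. dragon D, trainer B, and trainer D cross → the far shore.
4. dragon B and trainer B cross ← the near shore.
5. trainer A, trainer B, and trainer C cross → the far shore.
6. dragon D crosses ← the near shore.
7. dragon B and dragon D cross → the far shore.
8. dragon B crosses ← the near shore.
9. dragon A, dragon B, and dragon C cross → the far shore.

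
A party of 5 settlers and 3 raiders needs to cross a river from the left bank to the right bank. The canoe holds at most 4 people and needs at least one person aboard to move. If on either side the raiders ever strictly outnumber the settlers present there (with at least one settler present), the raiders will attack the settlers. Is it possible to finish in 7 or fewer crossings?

Yes

Yes — this plan uses 5 crossings (≤ 7):
1. 2 raiders → the right bank.  (the left bank: 5S 1R; the right bank: 0S 2R)
2. 1 raider ← the left bank.  (the left bank: 5S 2R; the right bank: 0S 1R)
3. 3 settlers and 1 raider → the right bank.  (the left bank: 2S 1R; the right bank: 3S 2R)
4. 1 raider ← the left bank.  (the left bank: 2S 2R; the right bank: 3S 1R)
5. 2 settlers and 2 raiders → the right bank.  (the left bank: 0S 0R; the right bank: 5S 3R)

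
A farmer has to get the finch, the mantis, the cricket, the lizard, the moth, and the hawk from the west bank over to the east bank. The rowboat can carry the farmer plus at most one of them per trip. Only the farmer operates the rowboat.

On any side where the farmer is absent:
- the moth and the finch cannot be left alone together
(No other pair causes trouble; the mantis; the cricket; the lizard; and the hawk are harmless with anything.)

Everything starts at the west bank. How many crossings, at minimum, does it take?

Counting alone: the farmer can take at most 1 across per trip to the east bank, so moving all 6 needs at least 6 loaded trips out, with a return between consecutive ones — at least 11 crossings.
The plan below uses exactly 11 crossings, so it is optimal:
1. Farmer goes to the east bank with the finch.  [the west bank: the cricket, the hawk, the lizard, the mantis, the moth | the east bank: the finch]
2. Farmer goes back to the west bank alone.  [the west bank: the cricket, the hawk, the lizard, the mantis, the moth | the east bank: the finch]
3. Farmer goes to the east bank with the mantis.  [the west bank: the cricket, the hawk, the lizard, the moth | the east bank: the finch, the mantis]
4. Farmer goes back to the west bank alone.  [the west bank: the cricket, the hawk, the lizard, the moth | the east bank: the finch, the mantis]
5. Farmer goes to the east bank with the cricket.  [the west bank: the hawk, the lizard, the moth | the east bank: the cricket, the finch, the mantis]
6. Farmer goes back to the west bank alone.  [the west bank: the hawk, the lizard, the moth | the east bank: the cricket, the finch, the mantis]
7. Farmer goes to the east bank with the lizard.  [the west bank: the hawk, the moth | the east bank: the cricket, the finch, the lizard, the mantis]
8. Farmer goes back to the west bank alone.  [the west bank: the hawk, the moth | the east bank: the cricket, the finch, the lizard, the mantis]
9. Farmer goes to the east bank with the hawk.  [the west bank: the moth | the east bank: the cricket, the finch, the hawk, the lizard, the mantis]
10. Farmer goes back to the west bank alone.  [the west bank: the moth | the east bank: the cricket, the finch, the hawk, the lizard, the mantis]
11. Farmer goes to the east bank with the moth.  [the west bank: — | the east bank: the cricket, the finch, the hawk, the lizard, the mantis, the moth]

11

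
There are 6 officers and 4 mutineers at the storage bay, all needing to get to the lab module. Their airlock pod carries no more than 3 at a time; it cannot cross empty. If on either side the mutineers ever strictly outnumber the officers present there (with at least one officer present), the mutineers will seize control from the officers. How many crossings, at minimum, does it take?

9

Counting alone: each trip to the lab module takes at most 3 across and each return brings at least 1 back, so after t trips out (and t−1 returns) at most 3t − (t−1) of the 10 are across; that first reaches 10 at t = 5, so at least 9 crossings are needed.
The plan below uses exactly 9 crossings, so it is optimal:
1. 2 mutineers → the lab module.  (the storage bay: 6O 2M; the lab module: 0O 2M)
2. 1 mutineer ← the storage bay.  (the storage bay: 6O 3M; the lab module: 0O 1M)
3. 3 mutineers → the lab module.  (the storage bay: 6O 0M; the lab module: 0O 4M)
4. 1 mutineer ← the storage bay.  (the storage bay: 6O 1M; the lab module: 0O 3M)
5. 3 officers → the lab module.  (the storage bay: 3O 1M; the lab module: 3O 3M)
6. 1 mutineer ← the storage bay.  (the storage bay: 3O 2M; the lab module: 3O 2M)
7. 1 officer and 2 mutineers → the lab module.  (the storage bay: 2O 0M; the lab module: 4O 4M)
8. 1 mutineer ← the storage bay.  (the storage bay: 2O 1M; the lab module: 4O 3M)
9. 2 officers and 1 mutineer → the lab module.  (the storage bay: 0O 0M; the lab module: 6O 4M)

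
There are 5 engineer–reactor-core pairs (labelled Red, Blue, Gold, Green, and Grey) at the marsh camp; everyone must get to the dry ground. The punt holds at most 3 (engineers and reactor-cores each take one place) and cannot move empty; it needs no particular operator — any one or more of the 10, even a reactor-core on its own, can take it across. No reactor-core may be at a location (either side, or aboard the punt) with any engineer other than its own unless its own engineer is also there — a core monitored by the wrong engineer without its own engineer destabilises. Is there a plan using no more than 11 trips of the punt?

Yes

Yes — this plan uses 11 crossings (≤ 11):
1. engineer Red and reactor-core Red cross → the dry ground.
2. engineer Red crosses ← the marsh camp.
3. reactor-core Blue, reactor-core Gold, and reactor-core Green cross → the dry ground.
4. reactor-core Red crosses ← the marsh camp.
5. engineer Blue, engineer Gold, and engineer Green cross → the dry ground.
6. engineer Blue and reactor-core Blue cross ← the marsh camp.
7. engineer Blue, engineer Grey, and engineer Red cross → the dry ground.
8. reactor-core Gold crosses ← the marsh camp.
9. reactor-core Blue and reactor-core Red cross → the dry ground.
10. reactor-core Red crosses ← the marsh camp.
11. reactor-core Gold, reactor-core Grey, and reactor-core Red cross → the dry ground.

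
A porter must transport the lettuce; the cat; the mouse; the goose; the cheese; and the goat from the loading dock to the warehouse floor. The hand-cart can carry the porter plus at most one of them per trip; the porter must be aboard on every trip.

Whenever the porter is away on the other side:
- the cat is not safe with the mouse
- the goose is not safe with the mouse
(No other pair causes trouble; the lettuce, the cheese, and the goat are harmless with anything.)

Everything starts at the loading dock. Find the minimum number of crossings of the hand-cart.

13

Counting alone: the porter can take at most 1 across per trip to the warehouse floor, so moving all 6 needs at least 6 loaded trips out, with a return between consecutive ones — at least 11 crossings.
The safety rule pushes this higher. Following every safe sequence of crossings, the most of the 6 that can be at the warehouse floor as the hand-cart arrives there on crossing 11 is 5 — never all 6.
So no plan with fewer than 13 crossings exists, and this one achieves 13:
1. Porter goes to the warehouse floor with the mouse.
2. Porter goes back to the loading dock alone.
3. Porter goes to the warehouse floor with the lettuce.
4. Porter goes back to the loading dock alone.
5. Porter goes to the warehouse floor with the cat.
6. Porter goes back to the loading dock with the mouse.
7. Porter goes to the warehouse floor with the goose.
8. Porter goes back to the loading dock alone.
9. Porter goes to the warehouse floor with the cheese.
10. Porter goes back to the loading dock alone.
11. Porter goes to the warehouse floor with the goat.
12. Porter goes back to the loading dock alone.
13. Porter goes to the warehouse floor with the mouse.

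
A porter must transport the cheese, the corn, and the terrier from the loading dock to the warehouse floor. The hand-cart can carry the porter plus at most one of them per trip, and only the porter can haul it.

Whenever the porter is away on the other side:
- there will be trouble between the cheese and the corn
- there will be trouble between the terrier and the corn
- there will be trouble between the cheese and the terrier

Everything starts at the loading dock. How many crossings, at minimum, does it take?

Whatever the first load, the items left behind include a forbidden pair without the porter. No opening move is safe, so no plan exists.

impossible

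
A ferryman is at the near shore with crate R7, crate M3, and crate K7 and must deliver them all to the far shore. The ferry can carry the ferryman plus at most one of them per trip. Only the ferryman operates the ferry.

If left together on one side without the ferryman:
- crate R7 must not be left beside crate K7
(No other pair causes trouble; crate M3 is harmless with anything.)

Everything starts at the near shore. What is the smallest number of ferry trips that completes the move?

5

Counting alone: the ferryman can take at most 1 across per trip to the far shore, so moving all 3 needs at least 3 loaded trips out, with a return between consecutive ones — at least 5 crossings.
The plan below uses exactly 5 crossings, so it is optimal:
1. Ferryman goes to the far shore with crate R7.
2. Ferryman goes back to the near shore alone.
3. Ferryman goes to the far shore with crate M3.
4. Ferryman goes back to the near shore alone.
5. Ferryman goes to the far shore with crate K7.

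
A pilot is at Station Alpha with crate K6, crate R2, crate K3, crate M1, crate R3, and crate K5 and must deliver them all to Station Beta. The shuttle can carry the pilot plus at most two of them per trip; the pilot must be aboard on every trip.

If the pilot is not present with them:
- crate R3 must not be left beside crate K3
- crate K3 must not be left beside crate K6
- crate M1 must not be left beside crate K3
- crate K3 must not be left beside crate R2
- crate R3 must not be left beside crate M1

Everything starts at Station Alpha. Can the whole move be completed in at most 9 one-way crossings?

Yes

Yes — this plan uses 9 crossings (≤ 9):
1. Pilot goes to Station Beta with crate K3 and crate M1.
2. Pilot goes back to Station Alpha with crate K3.
3. Pilot goes to Station Beta with crate K3 and crate K6.
4. Pilot goes back to Station Alpha with crate K3.
5. Pilot goes to Station Beta with crate K3 and crate R2.
6. Pilot goes back to Station Alpha with crate K3.
7. Pilot goes to Station Beta with crate K3 and crate K5.
8. Pilot goes back to Station Alpha with crate K3.
9. Pilot goes to Station Beta with crate K3 and crate R3.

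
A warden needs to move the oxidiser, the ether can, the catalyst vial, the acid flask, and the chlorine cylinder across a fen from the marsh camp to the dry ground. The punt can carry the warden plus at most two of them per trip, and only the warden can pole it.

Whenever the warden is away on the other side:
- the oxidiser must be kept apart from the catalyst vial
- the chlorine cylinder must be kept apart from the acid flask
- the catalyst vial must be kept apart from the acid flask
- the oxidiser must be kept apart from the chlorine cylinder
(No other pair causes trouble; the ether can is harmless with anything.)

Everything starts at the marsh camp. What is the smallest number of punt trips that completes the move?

5

Counting alone: the warden can take at most 2 across per trip to the dry ground, so moving all 5 needs at least 3 loaded trips out, with a return between consecutive ones — at least 5 crossings.
The plan below uses exactly 5 crossings, so it is optimal:
1. Warden goes to the dry ground with the acid flask and the oxidiser.  [the marsh camp: the catalyst vial, the chlorine cylinder, the ether can | the dry ground: the acid flask, the oxidiser]
2. Warden goes back to the marsh camp alone.  [the marsh camp: the catalyst vial, the chlorine cylinder, the ether can | the dry ground: the acid flask, the oxidiser]
3. Warden goes to the dry ground with the ether can.  [the marsh camp: the catalyst vial, the chlorine cylinder | the dry ground: the acid flask, the ether can, the oxidiser]
4. Warden goes back to the marsh camp alone.  [the marsh camp: the catalyst vial, the chlorine cylinder | the dry ground: the acid flask, the ether can, the oxidiser]
5. Warden goes to the dry ground with the catalyst vial and the chlorine cylinder.  [the marsh camp: — | the dry ground: the acid flask, the catalyst vial, the chlorine cylinder, the ether can, the oxidiser]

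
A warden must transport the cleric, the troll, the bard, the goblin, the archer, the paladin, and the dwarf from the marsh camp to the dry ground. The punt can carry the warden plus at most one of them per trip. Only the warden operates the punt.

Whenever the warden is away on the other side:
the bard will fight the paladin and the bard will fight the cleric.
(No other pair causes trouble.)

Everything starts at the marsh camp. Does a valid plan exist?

Yes

1. Warden goes to the dry ground with the bard.  [the marsh camp: the archer, the cleric, the dwarf, the goblin, the paladin, the troll | the dry ground: the bard]
2. Warden goes back to the marsh camp alone.  [the marsh camp: the archer, the cleric, the dwarf, the goblin, the paladin, the troll | the dry ground: the bard]
3. Warden goes to the dry ground with the cleric.  [the marsh camp: the archer, the dwarf, the goblin, the paladin, the troll | the dry ground: the bard, the cleric]
4. Warden goes back to the marsh camp with the bard.  [the marsh camp: the archer, the bard, the dwarf, the goblin, the paladin, the troll | the dry ground: the cleric]
5. Warden goes to the dry ground with the paladin.  [the marsh camp: the archer, the bard, the dwarf, the goblin, the troll | the dry ground: the cleric, the paladin]
6. Warden goes back to the marsh camp alone.  [the marsh camp: the archer, the bard, the dwarf, the goblin, the troll | the dry ground: the cleric, the paladin]
7. Warden goes to the dry ground with the troll.  [the marsh camp: the archer, the bard, the dwarf, the goblin | the dry ground: the cleric, the paladin, the troll]
8. Warden goes back to the marsh camp alone.  [the marsh camp: the archer, the bard, the dwarf, the goblin | the dry ground: the cleric, the paladin, the troll]
9. Warden goes to the dry ground with the goblin.  [the marsh camp: the archer, the bard, the dwarf | the dry ground: the cleric, the goblin, the paladin, the troll]
10. Warden goes back to the marsh camp alone.  [the marsh camp: the archer, the bard, the dwarf | the dry ground: the cleric, the goblin, the paladin, the troll]
11. Warden goes to the dry ground with the archer.  [the marsh camp: the bard, the dwarf | the dry ground: the archer, the cleric, the goblin, the paladin, the troll]
12. Warden goes back to the marsh camp alone.  [the marsh camp: the bard, the dwarf | the dry ground: the archer, the cleric, the goblin, the paladin, the troll]
13. Warden goes to the dry ground with the dwarf.  [the marsh camp: the bard | the dry ground: the archer, the cleric, the dwarf, the goblin, the paladin, the troll]
14. Warden goes back to the marsh camp alone.  [the marsh camp: the bard | the dry ground: the archer, the cleric, the dwarf, the goblin, the paladin, the troll]
15. Warden goes to the dry ground with the bard.  [the marsh camp: — | the dry ground: the archer, the bard, the cleric, the dwarf, the goblin, the paladin, the troll]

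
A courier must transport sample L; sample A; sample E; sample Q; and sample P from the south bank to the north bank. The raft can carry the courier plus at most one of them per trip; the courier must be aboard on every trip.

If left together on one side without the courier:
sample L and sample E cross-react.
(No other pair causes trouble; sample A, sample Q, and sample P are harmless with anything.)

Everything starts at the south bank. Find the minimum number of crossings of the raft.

Counting alone: the courier can take at most 1 across per trip to the north bank, so moving all 5 needs at least 5 loaded trips out, with a return between consecutive ones — at least 9 crossings.
The plan below uses exactly 9 crossings, so it is optimal:
1. Courier goes to the north bank with sample L.
2. Courier goes back to the south bank alone.
3. Courier goes to the north bank with sample A.
4. Courier goes back to the south bank alone.
5. Courier goes to the north bank with sample Q.
6. Courier goes back to the south bank alone.
7. Courier goes to the north bank with sample P.
8. Courier goes back to the south bank alone.
9. Courier goes to the north bank with sample E.

9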